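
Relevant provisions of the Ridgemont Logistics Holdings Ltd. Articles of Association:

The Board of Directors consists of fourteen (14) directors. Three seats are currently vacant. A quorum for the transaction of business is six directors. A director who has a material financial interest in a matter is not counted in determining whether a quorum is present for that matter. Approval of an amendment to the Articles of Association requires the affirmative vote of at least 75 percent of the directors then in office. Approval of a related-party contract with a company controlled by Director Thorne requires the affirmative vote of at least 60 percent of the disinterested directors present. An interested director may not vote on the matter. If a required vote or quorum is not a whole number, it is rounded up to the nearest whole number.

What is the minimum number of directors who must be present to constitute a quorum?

The quorum is fixed at 6.

6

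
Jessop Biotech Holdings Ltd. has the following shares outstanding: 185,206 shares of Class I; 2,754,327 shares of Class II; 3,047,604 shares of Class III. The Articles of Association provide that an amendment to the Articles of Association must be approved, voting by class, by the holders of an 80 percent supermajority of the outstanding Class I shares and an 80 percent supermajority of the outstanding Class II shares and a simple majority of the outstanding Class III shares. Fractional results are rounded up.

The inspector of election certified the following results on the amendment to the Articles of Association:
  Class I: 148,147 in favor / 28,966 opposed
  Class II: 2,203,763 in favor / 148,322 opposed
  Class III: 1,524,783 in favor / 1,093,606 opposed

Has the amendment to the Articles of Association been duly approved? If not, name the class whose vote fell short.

Class I: 4/5 of 185206 = 148164.80, rounded up to 148165; 148,165 required, 148,147 in favor — not approved.
Class II: 4/5 of 2754327 = 2203461.60, rounded up to 2203462; 2,203,462 required, 2,203,763 in favor — approved.
Class III: a majority of 3047604 is 1523803; 1,523,803 required, 1,524,783 in favor — approved.

Not approved — the Class I shares did not give the required vote.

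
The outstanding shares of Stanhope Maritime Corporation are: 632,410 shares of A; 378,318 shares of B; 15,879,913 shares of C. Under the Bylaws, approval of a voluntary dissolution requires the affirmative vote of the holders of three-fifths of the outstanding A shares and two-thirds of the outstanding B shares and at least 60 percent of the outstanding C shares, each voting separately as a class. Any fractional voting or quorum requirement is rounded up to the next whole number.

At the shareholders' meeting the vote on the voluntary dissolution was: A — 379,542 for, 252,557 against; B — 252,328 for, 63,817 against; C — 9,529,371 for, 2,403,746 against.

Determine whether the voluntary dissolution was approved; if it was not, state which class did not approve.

Approved — every class gave the required vote.

A: 3/5 of 632410 = 379446; 379,446 required, 379,542 in favor — approved.
B: 2/3 of 378318 = 252212; 252,212 required, 252,328 in favor — approved.
C: 3/5 of 15879913 = 9527947.80, rounded up to 9527948; 9,527,948 required, 9,529,371 in favor — approved.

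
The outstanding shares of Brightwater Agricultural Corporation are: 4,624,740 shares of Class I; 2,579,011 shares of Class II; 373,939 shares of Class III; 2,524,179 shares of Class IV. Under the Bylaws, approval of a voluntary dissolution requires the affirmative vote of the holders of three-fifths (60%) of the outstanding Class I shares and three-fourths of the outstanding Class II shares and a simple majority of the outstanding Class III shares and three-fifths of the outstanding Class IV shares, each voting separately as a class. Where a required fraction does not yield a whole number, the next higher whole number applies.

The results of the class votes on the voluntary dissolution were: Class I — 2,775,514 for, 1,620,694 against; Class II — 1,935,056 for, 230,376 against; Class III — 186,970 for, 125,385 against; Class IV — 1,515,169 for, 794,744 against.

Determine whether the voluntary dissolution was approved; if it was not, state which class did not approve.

Approved — every class gave the required vote.

Class I: 3/5 of 4624740 = 2774844; 2,774,844 required, 2,775,514 in favor — approved.
Class II: 3/4 of 2579011 = 1934258.25, rounded up to 1934259; 1,934,259 required, 1,935,056 in favor — approved.
Class III: a majority of 373939 is 186970; 186,970 required, 186,970 in favor — approved.
Class IV: 3/5 of 2524179 = 1514507.40, rounded up to 1514508; 1,514,508 required, 1,515,169 in favor — approved.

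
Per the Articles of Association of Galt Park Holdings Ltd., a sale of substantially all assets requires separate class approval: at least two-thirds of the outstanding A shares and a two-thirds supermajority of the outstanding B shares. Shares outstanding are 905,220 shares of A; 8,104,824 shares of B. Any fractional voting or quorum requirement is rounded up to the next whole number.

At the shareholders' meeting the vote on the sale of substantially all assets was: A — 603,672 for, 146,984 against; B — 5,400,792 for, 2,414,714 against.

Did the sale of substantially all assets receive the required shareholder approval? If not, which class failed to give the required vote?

A: 2/3 of 905220 = 603480; 603,480 required, 603,672 in favor — approved.
B: 2/3 of 8104824 = 5403216; 5,403,216 required, 5,400,792 in favor — not approved.

Not approved — the B shares did not give the required vote.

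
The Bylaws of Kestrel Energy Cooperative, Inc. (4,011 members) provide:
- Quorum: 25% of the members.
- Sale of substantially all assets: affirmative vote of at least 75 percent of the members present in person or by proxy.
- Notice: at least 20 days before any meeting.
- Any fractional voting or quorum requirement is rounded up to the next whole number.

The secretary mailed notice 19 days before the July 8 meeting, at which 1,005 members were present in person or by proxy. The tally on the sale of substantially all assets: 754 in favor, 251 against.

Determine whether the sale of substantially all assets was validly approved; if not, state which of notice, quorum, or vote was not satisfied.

Invalid — notice requirement not satisfied.

Notice: 19 days given; 20 required. Not satisfied.
Quorum: 25% of 4,011 = 1,002.75, rounded up to 1,003; 1,005 present. Satisfied.
Vote: requires three-fourths of those present (1,005); 3/4 of 1005 = 753.75, rounded up to 754, so 754 needed; 754 in favor. Satisfied.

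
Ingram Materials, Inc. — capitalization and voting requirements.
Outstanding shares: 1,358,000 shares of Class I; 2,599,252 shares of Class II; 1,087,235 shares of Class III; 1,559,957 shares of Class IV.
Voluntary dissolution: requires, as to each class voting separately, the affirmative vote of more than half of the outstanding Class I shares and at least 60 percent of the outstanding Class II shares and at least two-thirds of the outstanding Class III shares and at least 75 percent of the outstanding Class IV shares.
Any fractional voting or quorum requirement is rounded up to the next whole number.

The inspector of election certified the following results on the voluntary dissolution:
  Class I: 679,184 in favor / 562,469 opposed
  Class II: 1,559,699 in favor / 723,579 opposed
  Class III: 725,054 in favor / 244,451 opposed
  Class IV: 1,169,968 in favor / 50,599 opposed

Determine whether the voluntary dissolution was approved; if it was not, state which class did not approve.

Approved — every class gave the required vote.

Class I: a majority of 1358000 is 679001; 679,001 required, 679,184 in favor — approved.
Class II: 3/5 of 2599252 = 1559551.20, rounded up to 1559552; 1,559,552 required, 1,559,699 in favor — approved.
Class III: 2/3 of 1087235 = 724823.33, rounded up to 724824; 724,824 required, 725,054 in favor — approved.
Class IV: 3/4 of 1559957 = 1169967.75, rounded up to 1169968; 1,169,968 required, 1,169,968 in favor — approved.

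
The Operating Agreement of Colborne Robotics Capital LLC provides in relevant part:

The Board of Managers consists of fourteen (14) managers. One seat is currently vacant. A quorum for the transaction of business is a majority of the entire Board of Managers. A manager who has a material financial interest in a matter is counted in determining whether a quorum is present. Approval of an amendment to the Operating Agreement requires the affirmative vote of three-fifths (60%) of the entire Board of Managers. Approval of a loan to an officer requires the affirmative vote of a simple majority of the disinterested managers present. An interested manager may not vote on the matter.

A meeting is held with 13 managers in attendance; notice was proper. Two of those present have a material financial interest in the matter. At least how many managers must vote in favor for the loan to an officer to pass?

6

The loan to an officer requires a majority of the disinterested managers present (13 − 2 = 11).
A majority of 11 is 6.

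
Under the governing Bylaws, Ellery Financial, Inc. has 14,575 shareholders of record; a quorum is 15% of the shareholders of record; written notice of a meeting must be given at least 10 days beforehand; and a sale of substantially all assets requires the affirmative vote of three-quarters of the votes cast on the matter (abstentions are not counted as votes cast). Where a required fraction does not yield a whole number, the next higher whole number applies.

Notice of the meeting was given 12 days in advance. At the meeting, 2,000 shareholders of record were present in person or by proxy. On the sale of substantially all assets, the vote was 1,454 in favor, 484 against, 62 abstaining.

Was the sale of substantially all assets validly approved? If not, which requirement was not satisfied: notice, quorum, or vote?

Invalid — quorum requirement not satisfied.

Notice: 12 days given; 10 required. Satisfied.
Quorum: 15% of 14,575 = 2,186.25, rounded up to 2,187; 2,000 present. Not satisfied.
Vote: requires three-fourths of the votes cast (2,000 − 62 abstaining = 1,938); 3/4 of 1938 = 1453.50, rounded up to 1454, so 1,454 needed; 1,454 in favor. Satisfied.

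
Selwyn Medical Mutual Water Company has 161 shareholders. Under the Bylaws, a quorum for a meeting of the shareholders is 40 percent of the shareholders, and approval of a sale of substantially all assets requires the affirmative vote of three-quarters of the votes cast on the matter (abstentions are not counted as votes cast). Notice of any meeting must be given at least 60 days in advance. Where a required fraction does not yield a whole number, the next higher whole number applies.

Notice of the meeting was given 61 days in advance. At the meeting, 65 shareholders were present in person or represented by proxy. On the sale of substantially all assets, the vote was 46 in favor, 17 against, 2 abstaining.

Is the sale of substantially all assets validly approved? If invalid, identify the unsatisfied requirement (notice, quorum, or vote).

Notice: 61 days given; 60 required. Satisfied.
Quorum: 40% of 161 = 64.40, rounded up to 65; 65 present. Satisfied.
Vote: requires three-fourths of the votes cast (65 − 2 abstaining = 63); 3/4 of 63 = 47.25, rounded up to 48, so 48 needed; 46 in favor. Not satisfied.

Invalid — vote requirement not satisfied.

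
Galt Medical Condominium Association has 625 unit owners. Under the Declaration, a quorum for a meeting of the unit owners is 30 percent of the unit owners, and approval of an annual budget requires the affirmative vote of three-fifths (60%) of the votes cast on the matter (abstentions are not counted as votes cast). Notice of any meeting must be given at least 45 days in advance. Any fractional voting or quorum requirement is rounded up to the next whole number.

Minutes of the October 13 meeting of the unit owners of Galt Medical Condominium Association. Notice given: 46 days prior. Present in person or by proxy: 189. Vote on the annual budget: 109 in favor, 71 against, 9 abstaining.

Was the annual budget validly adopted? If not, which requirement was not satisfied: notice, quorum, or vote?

Notice: 46 days given; 45 required. Satisfied.
Quorum: 30% of 625 = 187.50, rounded up to 188; 189 present. Satisfied.
Vote: requires three-fifths of the votes cast (189 − 9 abstaining = 180); 3/5 of 180 = 108, so 108 needed; 109 in favor. Satisfied.

Valid — all requirements satisfied.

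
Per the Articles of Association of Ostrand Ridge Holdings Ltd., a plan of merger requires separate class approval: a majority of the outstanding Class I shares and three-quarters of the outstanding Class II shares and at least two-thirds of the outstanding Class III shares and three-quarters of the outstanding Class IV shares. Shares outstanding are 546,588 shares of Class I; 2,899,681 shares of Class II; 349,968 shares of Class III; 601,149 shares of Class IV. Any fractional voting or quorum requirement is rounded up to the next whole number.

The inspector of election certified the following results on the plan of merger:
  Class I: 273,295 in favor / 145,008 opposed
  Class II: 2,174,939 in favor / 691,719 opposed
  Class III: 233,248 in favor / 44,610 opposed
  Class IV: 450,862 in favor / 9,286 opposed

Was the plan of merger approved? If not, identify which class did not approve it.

Class I: a majority of 546588 is 273295; 273,295 required, 273,295 in favor — approved.
Class II: 3/4 of 2899681 = 2174760.75, rounded up to 2174761; 2,174,761 required, 2,174,939 in favor — approved.
Class III: 2/3 of 349968 = 233312; 233,312 required, 233,248 in favor — not approved.
Class IV: 3/4 of 601149 = 450861.75, rounded up to 450862; 450,862 required, 450,862 in favor — approved.

Not approved — the Class III shares did not give the required vote.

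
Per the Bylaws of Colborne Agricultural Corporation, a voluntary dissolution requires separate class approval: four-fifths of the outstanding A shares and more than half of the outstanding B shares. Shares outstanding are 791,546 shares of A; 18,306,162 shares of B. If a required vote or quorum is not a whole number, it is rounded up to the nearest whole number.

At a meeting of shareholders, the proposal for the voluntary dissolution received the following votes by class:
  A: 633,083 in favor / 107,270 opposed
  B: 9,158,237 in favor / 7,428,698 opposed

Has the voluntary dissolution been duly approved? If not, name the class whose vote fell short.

Not approved — the A shares did not give the required vote.

A: 4/5 of 791546 = 633236.80, rounded up to 633237; 633,237 required, 633,083 in favor — not approved.
B: a majority of 18306162 is 9153082; 9,153,082 required, 9,158,237 in favor — approved.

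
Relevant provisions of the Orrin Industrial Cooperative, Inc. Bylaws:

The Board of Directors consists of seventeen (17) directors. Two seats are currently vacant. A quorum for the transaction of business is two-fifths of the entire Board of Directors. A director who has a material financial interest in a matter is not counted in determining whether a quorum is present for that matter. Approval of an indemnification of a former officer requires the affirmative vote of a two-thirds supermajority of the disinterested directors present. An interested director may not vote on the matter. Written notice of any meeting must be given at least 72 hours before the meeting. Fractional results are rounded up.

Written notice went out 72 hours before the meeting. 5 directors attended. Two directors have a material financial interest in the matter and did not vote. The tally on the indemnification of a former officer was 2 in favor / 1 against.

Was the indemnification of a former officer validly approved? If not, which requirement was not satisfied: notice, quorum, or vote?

Notice: 72 hours given; 72 required (72 ≥ 72). Satisfied.
Quorum: 5 present, but the 2 interested directors do not count, leaving 3. Quorum is 7. Not satisfied.
Vote: the indemnification of a former officer requires two-thirds of the disinterested directors present (5 − 2 = 3). 2/3 of 3 = 2, so 2 affirmative votes are needed; 2 voted in favor. Satisfied. (Moot — without a quorum no business can be validly transacted.)

Invalid — quorum requirement not satisfied.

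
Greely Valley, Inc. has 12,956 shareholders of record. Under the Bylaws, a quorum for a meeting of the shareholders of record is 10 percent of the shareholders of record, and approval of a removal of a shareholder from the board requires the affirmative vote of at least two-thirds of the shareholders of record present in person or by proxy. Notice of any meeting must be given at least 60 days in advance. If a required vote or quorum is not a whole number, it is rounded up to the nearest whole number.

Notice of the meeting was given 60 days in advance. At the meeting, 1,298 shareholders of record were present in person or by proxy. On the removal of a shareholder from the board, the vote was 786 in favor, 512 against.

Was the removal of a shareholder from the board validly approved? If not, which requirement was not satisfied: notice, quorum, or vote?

Invalid — vote requirement not satisfied.

Notice: 60 days given; 60 required. Satisfied.
Quorum: 10% of 12,956 = 1,295.60, rounded up to 1,296; 1,298 present. Satisfied.
Vote: requires two-thirds of those present (1,298); 2/3 of 1298 = 865.33, rounded up to 866, so 866 needed; 786 in favor. Not satisfied.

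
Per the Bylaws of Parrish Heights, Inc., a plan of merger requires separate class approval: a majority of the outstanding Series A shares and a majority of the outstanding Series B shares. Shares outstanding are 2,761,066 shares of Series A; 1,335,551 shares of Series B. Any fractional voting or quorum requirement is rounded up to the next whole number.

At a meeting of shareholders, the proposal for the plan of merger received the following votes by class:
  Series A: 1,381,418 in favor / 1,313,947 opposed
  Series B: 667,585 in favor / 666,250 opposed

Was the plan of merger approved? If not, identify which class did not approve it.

Not approved — the Series B shares did not give the required vote.

Series A: a majority of 2761066 is 1380534; 1,380,534 required, 1,381,418 in favor — approved.
Series B: a majority of 1335551 is 667776; 667,776 required, 667,585 in favor — not approved.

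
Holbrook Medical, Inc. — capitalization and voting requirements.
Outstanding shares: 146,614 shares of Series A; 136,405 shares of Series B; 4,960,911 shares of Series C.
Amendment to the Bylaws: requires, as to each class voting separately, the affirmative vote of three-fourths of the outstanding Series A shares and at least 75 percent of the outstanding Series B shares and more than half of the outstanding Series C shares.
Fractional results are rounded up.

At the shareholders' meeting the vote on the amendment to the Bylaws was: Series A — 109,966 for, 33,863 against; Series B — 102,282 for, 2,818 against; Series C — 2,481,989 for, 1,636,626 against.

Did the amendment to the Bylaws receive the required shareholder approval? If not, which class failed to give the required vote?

Series A: 3/4 of 146614 = 109960.50, rounded up to 109961; 109,961 required, 109,966 in favor — approved.
Series B: 3/4 of 136405 = 102303.75, rounded up to 102304; 102,304 required, 102,282 in favor — not approved.
Series C: a majority of 4960911 is 2480456; 2,480,456 required, 2,481,989 in favor — approved.

Not approved — the Series B shares did not give the required vote.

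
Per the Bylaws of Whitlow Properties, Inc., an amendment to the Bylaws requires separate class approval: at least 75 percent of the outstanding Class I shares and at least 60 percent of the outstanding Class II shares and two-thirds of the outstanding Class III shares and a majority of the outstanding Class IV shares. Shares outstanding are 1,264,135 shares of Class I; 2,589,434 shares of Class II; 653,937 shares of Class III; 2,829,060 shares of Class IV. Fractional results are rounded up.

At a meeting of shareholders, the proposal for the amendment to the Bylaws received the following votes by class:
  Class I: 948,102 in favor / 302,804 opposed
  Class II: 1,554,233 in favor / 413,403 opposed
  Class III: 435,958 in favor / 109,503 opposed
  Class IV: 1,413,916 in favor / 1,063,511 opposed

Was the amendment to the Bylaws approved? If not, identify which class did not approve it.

Class I: 3/4 of 1264135 = 948101.25, rounded up to 948102; 948,102 required, 948,102 in favor — approved.
Class II: 3/5 of 2589434 = 1553660.40, rounded up to 1553661; 1,553,661 required, 1,554,233 in favor — approved.
Class III: 2/3 of 653937 = 435958; 435,958 required, 435,958 in favor — approved.
Class IV: a majority of 2829060 is 1414531; 1,414,531 required, 1,413,916 in favor — not approved.

Not approved — the Class IV shares did not give the required vote.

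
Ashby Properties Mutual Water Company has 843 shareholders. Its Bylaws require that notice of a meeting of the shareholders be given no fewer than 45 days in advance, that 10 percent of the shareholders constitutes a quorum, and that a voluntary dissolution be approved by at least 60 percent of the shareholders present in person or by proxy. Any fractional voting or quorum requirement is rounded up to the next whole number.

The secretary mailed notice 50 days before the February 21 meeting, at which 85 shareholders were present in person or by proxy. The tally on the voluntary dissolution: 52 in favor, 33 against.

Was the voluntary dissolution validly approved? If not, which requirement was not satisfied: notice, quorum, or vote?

Valid — all requirements satisfied.

Notice: 50 days given; 45 required. Satisfied.
Quorum: 10% of 843 = 84.30, rounded up to 85; 85 present. Satisfied.
Vote: requires three-fifths of those present (85); 3/5 of 85 = 51, so 51 needed; 52 in favor. Satisfied.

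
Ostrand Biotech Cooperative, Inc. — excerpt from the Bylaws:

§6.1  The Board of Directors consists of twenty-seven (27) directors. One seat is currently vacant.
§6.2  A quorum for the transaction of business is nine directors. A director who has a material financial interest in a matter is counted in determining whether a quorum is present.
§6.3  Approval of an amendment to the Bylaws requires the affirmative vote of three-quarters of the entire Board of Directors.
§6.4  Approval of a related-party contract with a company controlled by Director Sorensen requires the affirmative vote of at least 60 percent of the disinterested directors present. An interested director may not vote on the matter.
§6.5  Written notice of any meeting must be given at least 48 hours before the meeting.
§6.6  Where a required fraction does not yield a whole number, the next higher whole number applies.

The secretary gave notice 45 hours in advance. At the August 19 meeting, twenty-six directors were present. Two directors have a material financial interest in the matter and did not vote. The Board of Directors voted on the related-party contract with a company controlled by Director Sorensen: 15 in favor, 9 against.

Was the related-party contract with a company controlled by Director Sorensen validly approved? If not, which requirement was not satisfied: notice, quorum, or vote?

Invalid — notice requirement not satisfied.

Notice: 45 hours given; 48 required (45 < 48). Not satisfied.
Quorum: 26 present (interested directors count toward quorum); quorum is 9. Satisfied.
Vote: the related-party contract with a company controlled by Director Sorensen requires three-fifths of the disinterested directors present (26 − 2 = 24). 3/5 of 24 = 14.40, rounded up to 15, so 15 affirmative votes are needed; 15 voted in favor. Satisfied.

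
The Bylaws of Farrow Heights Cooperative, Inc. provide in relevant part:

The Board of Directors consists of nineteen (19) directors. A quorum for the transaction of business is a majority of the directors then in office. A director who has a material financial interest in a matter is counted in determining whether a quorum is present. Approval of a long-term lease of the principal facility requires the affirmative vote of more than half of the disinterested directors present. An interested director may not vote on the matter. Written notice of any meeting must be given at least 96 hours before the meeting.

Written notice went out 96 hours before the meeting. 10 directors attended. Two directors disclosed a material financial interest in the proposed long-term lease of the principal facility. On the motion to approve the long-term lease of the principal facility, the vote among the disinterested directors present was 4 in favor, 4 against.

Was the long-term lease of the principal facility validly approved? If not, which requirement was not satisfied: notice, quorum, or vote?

Invalid — vote requirement not satisfied.

Notice: 96 hours given; 96 required (96 ≥ 96). Satisfied.
Quorum: 10 present (interested directors count toward quorum); quorum is 10. Satisfied.
Vote: the long-term lease of the principal facility requires a majority of the disinterested directors present (10 − 2 = 8). A majority of 8 is 5, so 5 affirmative votes are needed; 4 voted in favor. Not satisfied.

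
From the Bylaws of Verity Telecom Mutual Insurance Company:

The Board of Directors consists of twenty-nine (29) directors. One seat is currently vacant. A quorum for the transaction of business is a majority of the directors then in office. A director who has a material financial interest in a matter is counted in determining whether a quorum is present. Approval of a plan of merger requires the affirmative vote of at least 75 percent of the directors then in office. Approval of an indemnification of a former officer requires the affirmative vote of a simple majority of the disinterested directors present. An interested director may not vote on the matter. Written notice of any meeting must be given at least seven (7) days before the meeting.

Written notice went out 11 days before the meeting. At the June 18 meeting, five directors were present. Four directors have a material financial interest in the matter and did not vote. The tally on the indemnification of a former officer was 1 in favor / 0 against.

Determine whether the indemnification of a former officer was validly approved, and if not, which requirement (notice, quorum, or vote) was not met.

Notice: 11 days given; 7 required (11 ≥ 7). Satisfied.
Quorum: 5 present (interested directors count toward quorum); quorum is 15. Not satisfied.
Vote: the indemnification of a former officer requires a majority of the disinterested directors present (5 − 4 = 1). A majority of 1 is 1, so 1 affirmative vote is needed; 1 voted in favor. Satisfied. (Moot — without a quorum no business can be validly transacted.)

Invalid — quorum requirement not satisfied.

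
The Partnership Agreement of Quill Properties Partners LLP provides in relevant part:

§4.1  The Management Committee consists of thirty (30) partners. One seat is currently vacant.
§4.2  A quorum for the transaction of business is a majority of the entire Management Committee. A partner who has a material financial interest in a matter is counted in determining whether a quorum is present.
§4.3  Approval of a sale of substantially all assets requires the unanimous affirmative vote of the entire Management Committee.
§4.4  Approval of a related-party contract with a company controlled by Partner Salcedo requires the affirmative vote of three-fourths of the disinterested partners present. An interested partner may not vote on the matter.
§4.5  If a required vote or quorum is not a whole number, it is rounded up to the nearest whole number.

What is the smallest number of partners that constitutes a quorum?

A majority of 30 is 16.

16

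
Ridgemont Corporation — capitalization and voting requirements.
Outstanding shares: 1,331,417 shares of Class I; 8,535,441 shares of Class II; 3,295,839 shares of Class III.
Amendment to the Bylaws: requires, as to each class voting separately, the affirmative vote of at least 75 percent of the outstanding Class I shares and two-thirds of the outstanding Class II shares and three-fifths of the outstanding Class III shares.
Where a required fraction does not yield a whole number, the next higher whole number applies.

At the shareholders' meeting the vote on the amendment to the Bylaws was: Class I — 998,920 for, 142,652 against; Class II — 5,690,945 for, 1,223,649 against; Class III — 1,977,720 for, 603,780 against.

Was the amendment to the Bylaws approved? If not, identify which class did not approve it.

Class I: 3/4 of 1331417 = 998562.75, rounded up to 998563; 998,563 required, 998,920 in favor — approved.
Class II: 2/3 of 8535441 = 5690294; 5,690,294 required, 5,690,945 in favor — approved.
Class III: 3/5 of 3295839 = 1977503.40, rounded up to 1977504; 1,977,504 required, 1,977,720 in favor — approved.

Approved — every class gave the required vote.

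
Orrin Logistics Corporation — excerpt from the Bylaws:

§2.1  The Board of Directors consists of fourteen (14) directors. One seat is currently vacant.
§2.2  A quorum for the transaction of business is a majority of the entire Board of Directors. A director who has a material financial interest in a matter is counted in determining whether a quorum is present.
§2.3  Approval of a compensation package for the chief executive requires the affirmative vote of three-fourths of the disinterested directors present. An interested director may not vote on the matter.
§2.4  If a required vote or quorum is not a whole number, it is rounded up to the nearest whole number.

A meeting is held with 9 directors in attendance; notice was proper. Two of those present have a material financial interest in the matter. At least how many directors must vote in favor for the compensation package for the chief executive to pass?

The compensation package for the chief executive requires three-fourths of the disinterested directors present (9 − 2 = 7).
3/4 of 7 = 5.25, rounded up to 6.

6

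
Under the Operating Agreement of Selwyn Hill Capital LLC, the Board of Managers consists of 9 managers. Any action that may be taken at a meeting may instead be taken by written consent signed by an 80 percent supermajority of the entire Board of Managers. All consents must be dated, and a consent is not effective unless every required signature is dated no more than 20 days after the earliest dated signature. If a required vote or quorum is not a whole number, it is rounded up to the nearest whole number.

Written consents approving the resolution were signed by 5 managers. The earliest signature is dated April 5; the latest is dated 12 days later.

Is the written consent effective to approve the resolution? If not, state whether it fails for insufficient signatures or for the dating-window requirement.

Not effective — insufficient signatures.

Signatures required: an 80 percent supermajority of 9 — 4/5 of 9 = 7.20, rounded up to 8, so 8 needed; 5 signed. Insufficient.
Dating window: the latest signature is 12 days after the earliest; the limit is 20 days. Within the window.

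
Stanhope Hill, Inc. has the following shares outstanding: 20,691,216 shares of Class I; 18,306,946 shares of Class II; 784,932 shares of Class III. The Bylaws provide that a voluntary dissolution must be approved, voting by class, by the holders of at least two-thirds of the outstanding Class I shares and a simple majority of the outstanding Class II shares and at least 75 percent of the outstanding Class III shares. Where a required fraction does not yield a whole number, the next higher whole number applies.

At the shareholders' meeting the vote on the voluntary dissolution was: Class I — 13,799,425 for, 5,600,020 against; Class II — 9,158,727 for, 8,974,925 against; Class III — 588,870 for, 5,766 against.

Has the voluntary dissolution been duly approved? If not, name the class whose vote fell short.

Class I: 2/3 of 20691216 = 13794144; 13,794,144 required, 13,799,425 in favor — approved.
Class II: a majority of 18306946 is 9153474; 9,153,474 required, 9,158,727 in favor — approved.
Class III: 3/4 of 784932 = 588699; 588,699 required, 588,870 in favor — approved.

Approved — every class gave the required vote.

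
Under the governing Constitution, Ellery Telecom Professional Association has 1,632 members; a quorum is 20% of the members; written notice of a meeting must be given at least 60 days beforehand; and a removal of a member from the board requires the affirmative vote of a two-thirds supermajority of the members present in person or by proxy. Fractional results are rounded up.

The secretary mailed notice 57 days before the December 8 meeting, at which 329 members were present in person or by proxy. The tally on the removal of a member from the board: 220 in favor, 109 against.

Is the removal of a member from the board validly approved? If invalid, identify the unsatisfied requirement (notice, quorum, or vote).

Notice: 57 days given; 60 required. Not satisfied.
Quorum: 20% of 1,632 = 326.40, rounded up to 327; 329 present. Satisfied.
Vote: requires two-thirds of those present (329); 2/3 of 329 = 219.33, rounded up to 220, so 220 needed; 220 in favor. Satisfied.

Invalid — notice requirement not satisfied.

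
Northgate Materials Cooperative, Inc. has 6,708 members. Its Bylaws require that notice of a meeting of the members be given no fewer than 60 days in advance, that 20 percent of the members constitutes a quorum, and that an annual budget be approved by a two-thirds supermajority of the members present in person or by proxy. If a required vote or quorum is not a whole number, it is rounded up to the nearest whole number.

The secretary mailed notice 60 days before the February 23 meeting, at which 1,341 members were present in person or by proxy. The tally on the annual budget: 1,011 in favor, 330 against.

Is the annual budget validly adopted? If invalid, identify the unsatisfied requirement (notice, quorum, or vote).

Invalid — quorum requirement not satisfied.

Notice: 60 days given; 60 required. Satisfied.
Quorum: 20% of 6,708 = 1,341.60, rounded up to 1,342; 1,341 present. Not satisfied.
Vote: requires two-thirds of those present (1,341); 2/3 of 1341 = 894, so 894 needed; 1,011 in favor. Satisfied.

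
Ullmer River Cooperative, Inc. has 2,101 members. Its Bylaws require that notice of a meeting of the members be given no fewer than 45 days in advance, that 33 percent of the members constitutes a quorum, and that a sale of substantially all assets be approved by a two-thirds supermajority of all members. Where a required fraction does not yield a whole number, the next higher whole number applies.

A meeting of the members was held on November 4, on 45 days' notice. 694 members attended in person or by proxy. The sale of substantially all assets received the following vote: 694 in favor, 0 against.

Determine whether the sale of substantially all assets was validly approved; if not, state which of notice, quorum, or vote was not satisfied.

Invalid — vote requirement not satisfied.

Notice: 45 days given; 45 required. Satisfied.
Quorum: 33% of 2,101 = 693.33, rounded up to 694; 694 present. Satisfied.
Vote: requires two-thirds of all members (2,101); 2/3 of 2101 = 1400.67, rounded up to 1401, so 1,401 needed; 694 in favor. Not satisfied.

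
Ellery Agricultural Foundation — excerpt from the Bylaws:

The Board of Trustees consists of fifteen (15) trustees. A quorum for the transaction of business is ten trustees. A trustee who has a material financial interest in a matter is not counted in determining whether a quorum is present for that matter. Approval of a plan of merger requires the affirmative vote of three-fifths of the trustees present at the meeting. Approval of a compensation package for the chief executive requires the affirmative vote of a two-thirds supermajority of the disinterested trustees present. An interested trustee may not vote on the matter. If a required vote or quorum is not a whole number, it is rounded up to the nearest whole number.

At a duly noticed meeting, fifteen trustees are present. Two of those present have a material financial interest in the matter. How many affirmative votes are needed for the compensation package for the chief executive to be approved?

The compensation package for the chief executive requires two-thirds of the disinterested trustees present (15 − 2 = 13).
2/3 of 13 = 8.67, rounded up to 9.

9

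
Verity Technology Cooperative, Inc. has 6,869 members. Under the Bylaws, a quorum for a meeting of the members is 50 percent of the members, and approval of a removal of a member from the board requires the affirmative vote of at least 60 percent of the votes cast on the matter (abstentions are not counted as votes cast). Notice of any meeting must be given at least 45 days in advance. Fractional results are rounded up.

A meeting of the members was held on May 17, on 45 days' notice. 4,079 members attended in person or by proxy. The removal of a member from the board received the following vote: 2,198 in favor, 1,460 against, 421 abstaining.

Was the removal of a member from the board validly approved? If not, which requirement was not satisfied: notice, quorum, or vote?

Notice: 45 days given; 45 required. Satisfied.
Quorum: 50% of 6,869 = 3,434.50, rounded up to 3,435; 4,079 present. Satisfied.
Vote: requires three-fifths of the votes cast (4,079 − 421 abstaining = 3,658); 3/5 of 3658 = 2194.80, rounded up to 2195, so 2,195 needed; 2,198 in favor. Satisfied.

Valid — all requirements satisfied.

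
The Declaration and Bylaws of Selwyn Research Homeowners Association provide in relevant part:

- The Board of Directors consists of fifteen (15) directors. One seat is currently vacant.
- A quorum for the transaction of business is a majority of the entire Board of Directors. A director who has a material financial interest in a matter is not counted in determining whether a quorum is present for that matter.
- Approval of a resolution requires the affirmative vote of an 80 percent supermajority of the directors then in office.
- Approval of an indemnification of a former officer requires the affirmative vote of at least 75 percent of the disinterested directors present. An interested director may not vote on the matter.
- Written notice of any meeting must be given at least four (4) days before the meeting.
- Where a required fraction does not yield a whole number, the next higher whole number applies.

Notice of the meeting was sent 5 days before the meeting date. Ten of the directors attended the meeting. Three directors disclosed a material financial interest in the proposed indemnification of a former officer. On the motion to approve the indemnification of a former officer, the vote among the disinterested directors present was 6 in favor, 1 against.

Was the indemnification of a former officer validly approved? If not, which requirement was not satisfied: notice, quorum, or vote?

Invalid — quorum requirement not satisfied.

Notice: 5 days given; 4 required (5 ≥ 4). Satisfied.
Quorum: 10 present, but the 3 interested directors do not count, leaving 7. Quorum is 8. Not satisfied.
Vote: the indemnification of a former officer requires three-fourths of the disinterested directors present (10 − 3 = 7). 3/4 of 7 = 5.25, rounded up to 6, so 6 affirmative votes are needed; 6 voted in favor. Satisfied. (Moot — without a quorum no business can be validly transacted.)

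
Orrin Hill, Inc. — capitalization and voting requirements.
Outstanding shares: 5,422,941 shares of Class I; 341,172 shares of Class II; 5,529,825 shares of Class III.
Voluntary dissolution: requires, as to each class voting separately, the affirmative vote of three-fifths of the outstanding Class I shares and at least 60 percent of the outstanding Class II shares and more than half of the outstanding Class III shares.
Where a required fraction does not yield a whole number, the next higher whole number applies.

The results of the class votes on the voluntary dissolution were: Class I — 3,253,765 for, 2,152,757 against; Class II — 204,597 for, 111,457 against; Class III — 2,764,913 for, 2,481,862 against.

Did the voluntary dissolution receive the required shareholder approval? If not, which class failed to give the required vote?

Not approved — the Class II shares did not give the required vote.

Class I: 3/5 of 5422941 = 3253764.60, rounded up to 3253765; 3,253,765 required, 3,253,765 in favor — approved.
Class II: 3/5 of 341172 = 204703.20, rounded up to 204704; 204,704 required, 204,597 in favor — not approved.
Class III: a majority of 5529825 is 2764913; 2,764,913 required, 2,764,913 in favor — approved.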